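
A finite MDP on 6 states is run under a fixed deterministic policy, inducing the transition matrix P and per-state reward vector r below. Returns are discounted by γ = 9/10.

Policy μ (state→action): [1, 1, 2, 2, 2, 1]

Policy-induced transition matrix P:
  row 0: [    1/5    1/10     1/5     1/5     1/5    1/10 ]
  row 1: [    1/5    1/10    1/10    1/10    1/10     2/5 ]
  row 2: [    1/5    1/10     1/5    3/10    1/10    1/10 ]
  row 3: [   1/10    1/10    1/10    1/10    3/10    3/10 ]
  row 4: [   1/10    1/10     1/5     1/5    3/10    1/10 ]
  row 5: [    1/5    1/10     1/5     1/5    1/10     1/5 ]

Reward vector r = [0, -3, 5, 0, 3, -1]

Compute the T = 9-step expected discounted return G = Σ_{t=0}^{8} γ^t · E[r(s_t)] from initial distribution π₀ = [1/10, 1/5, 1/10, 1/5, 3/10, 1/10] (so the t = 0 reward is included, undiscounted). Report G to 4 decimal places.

t=0: π = [0.1000, 0.2000, 0.1000, 0.2000, 0.3000, 0.1000], E[r] = 0.7000, γ^t·E[r] = 0.700000, running G = 0.700000
t=1: π = [0.1500, 0.1000, 0.1600, 0.1700, 0.2100, 0.2100], E[r] = 0.9200, γ^t·E[r] = 0.828000, running G = 1.528000
t=2: π = [0.1620, 0.1000, 0.1730, 0.1890, 0.1910, 0.1850], E[r] = 0.9530, γ^t·E[r] = 0.771930, running G = 2.299930
t=3: π = [0.1620, 0.1000, 0.1711, 0.1884, 0.1922, 0.1863], E[r] = 0.9458, γ^t·E[r] = 0.689488, running G = 2.989418
t=4: π = [0.1619, 0.1000, 0.1712, 0.1883, 0.1923, 0.1863], E[r] = 0.9465, γ^t·E[r] = 0.620966, running G = 3.610384
t=5: π = [0.1619, 0.1000, 0.1712, 0.1883, 0.1923, 0.1863], E[r] = 0.9465, γ^t·E[r] = 0.558908, running G = 4.169292
t=6: π = [0.1619, 0.1000, 0.1712, 0.1883, 0.1923, 0.1863], E[r] = 0.9465, γ^t·E[r] = 0.503015, running G = 4.672308
t=7: π = [0.1619, 0.1000, 0.1712, 0.1883, 0.1923, 0.1863], E[r] = 0.9465, γ^t·E[r] = 0.452714, running G = 5.125022
t=8: π = [0.1619, 0.1000, 0.1712, 0.1883, 0.1923, 0.1863], E[r] = 0.9465, γ^t·E[r] = 0.407443, running G = 5.532465

G = 5.5325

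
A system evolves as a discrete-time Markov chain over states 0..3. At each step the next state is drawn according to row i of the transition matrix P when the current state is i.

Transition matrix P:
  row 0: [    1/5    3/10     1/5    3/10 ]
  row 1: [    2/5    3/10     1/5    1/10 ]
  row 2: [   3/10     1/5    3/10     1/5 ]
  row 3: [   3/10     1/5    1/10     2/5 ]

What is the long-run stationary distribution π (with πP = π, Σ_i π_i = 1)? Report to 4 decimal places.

Balance equations π_j = Σ_i π_i·P[i][j]:
  π_0 = 1/5·π_0 + 2/5·π_1 + 3/10·π_2 + 3/10·π_3
  π_1 = 3/10·π_0 + 3/10·π_1 + 1/5·π_2 + 1/5·π_3
  π_2 = 1/5·π_0 + 1/5·π_1 + 3/10·π_2 + 1/10·π_3
  normalize: π_0 + π_1 + π_2 + π_3 = 1
Solving the linear system gives exactly π = [29/98, 25/98, 19/98, 25/98].

π = [0.2959, 0.2551, 0.1939, 0.2551]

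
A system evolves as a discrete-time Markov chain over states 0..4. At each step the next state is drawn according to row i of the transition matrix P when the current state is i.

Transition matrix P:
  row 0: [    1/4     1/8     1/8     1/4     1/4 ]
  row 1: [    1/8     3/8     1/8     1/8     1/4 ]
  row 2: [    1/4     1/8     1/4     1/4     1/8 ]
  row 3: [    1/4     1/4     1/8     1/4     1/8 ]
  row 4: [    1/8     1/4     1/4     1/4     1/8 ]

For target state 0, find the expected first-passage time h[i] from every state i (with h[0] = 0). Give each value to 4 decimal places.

First-step conditioning: h[0] = 0; for i ≠ 0, h[i] = 1 + Σ_k P[i][k]·h[k].
  h[1] = 1 + 3/8·h[1] + 1/8·h[2] + 1/8·h[3] + 1/4·h[4]
  h[2] = 1 + 1/8·h[1] + 1/4·h[2] + 1/4·h[3] + 1/8·h[4]
  h[3] = 1 + 1/4·h[1] + 1/8·h[2] + 1/4·h[3] + 1/8·h[4]
  h[4] = 1 + 1/4·h[1] + 1/4·h[2] + 1/4·h[3] + 1/8·h[4]
Solving the 4×4 linear system over states ≠ 0 gives exactly h = [0, 1216/207, 1024/207, 1048/207, 392/69] (h[0] = 0 is the target).

h = [0.0000, 5.8744, 4.9469, 5.0628, 5.6812]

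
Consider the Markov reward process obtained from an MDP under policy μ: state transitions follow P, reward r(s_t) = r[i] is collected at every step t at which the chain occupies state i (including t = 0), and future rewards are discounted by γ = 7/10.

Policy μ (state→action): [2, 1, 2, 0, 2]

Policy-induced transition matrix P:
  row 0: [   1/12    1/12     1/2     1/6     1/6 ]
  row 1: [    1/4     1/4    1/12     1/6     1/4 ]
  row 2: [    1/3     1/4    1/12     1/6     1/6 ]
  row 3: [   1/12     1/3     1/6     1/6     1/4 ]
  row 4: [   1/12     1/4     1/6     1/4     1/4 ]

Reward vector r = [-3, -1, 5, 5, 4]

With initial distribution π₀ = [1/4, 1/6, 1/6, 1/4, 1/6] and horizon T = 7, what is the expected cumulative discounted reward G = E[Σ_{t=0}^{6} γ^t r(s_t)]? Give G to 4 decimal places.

G = 6.0510

t=0: π = [0.2500, 0.1667, 0.1667, 0.2500, 0.1667], E[r] = 1.8333, γ^t·E[r] = 1.833333, running G = 1.833333
t=1: π = [0.1528, 0.2292, 0.2222, 0.1806, 0.2153], E[r] = 2.1875, γ^t·E[r] = 1.531250, running G = 3.364583
t=2: π = [0.1771, 0.2396, 0.1800, 0.1846, 0.2188], E[r] = 1.9271, γ^t·E[r] = 0.944271, running G = 4.308854
t=3: π = [0.1683, 0.2359, 0.1907, 0.1849, 0.2202], E[r] = 2.0185, γ^t·E[r] = 0.692335, running G = 5.001189
t=4: π = [0.1703, 0.2374, 0.1872, 0.1850, 0.2201], E[r] = 1.9931, γ^t·E[r] = 0.478544, running G = 5.479734
t=5: π = [0.1697, 0.2370, 0.1881, 0.1850, 0.2202], E[r] = 2.0001, γ^t·E[r] = 0.336149, running G = 5.815883
t=6: π = [0.1699, 0.2371, 0.1878, 0.1850, 0.2202], E[r] = 1.9982, γ^t·E[r] = 0.235083, running G = 6.050966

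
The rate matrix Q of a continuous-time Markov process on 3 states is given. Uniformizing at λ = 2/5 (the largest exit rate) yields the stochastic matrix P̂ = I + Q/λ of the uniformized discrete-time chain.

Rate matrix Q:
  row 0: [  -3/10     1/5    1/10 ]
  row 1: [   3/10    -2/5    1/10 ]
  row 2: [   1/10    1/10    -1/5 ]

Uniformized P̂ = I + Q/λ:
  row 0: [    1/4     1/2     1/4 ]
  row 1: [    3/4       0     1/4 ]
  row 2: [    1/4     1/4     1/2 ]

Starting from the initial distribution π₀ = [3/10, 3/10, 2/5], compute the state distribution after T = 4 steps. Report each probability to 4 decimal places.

π = [0.3859, 0.2805, 0.3336]

t=0: π = [0.3000, 0.3000, 0.4000]
t=1: π = [0.4000, 0.2500, 0.3500]
t=2: π = [0.3750, 0.2875, 0.3375]
t=3: π = [0.3938, 0.2719, 0.3344]
t=4: π = [0.3859, 0.2805, 0.3336]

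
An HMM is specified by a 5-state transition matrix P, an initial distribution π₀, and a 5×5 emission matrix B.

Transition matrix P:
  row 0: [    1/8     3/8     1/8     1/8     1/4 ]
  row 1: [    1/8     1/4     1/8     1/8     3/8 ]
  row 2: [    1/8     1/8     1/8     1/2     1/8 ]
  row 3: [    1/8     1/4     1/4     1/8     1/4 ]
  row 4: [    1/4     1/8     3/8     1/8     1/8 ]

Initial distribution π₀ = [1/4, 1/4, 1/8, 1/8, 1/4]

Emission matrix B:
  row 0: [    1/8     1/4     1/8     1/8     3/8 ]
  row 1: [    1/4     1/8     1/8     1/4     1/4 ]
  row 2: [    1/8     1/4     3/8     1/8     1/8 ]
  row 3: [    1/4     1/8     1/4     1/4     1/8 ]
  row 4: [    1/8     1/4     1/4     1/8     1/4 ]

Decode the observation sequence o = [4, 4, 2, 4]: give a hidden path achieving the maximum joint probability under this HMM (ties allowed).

t=0: δ = [9.375e-02, 6.250e-02, 1.562e-02, 1.562e-02, 6.250e-02]  (obs o_0=4)
t=1: δ = [5.859e-03, 8.789e-03, 2.930e-03, 1.465e-03, 5.859e-03]  ψ = [4, 0, 4, 0, 0]  (obs o_1=4)
t=2: δ = [1.831e-04, 2.747e-04, 8.240e-04, 3.662e-04, 8.240e-04]  ψ = [4, 0, 4, 2, 1]  (obs o_2=2)
t=3: δ = [7.725e-05, 2.575e-05, 3.862e-05, 5.150e-05, 2.575e-05]  ψ = [4, 2, 4, 2, 1]  (obs o_3=4)
backtrack: best end state = 0; path = [0, 1, 4, 0]

path = [0, 1, 4, 0]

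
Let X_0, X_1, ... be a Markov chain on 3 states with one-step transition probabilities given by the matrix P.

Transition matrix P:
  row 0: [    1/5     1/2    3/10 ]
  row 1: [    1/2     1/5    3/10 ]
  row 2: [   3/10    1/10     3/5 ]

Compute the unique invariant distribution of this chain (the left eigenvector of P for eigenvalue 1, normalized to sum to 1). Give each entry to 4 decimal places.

Balance equations π_j = Σ_i π_i·P[i][j]:
  π_0 = 1/5·π_0 + 1/2·π_1 + 3/10·π_2
  π_1 = 1/2·π_0 + 1/5·π_1 + 1/10·π_2
  normalize: π_0 + π_1 + π_2 = 1
Solving the linear system gives exactly π = [29/91, 23/91, 3/7].

π = [0.3187, 0.2527, 0.4286]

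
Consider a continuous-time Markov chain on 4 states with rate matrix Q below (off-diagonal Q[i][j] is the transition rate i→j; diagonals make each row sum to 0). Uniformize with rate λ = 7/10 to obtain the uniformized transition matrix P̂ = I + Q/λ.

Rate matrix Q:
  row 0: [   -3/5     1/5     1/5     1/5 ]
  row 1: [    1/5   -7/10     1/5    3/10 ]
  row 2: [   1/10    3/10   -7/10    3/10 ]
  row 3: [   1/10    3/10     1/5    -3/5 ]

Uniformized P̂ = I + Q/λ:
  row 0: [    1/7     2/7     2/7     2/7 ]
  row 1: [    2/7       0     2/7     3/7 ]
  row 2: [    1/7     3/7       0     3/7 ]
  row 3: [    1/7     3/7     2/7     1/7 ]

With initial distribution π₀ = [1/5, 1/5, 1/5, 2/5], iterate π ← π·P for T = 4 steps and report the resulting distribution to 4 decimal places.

t=0: π = [0.2000, 0.2000, 0.2000, 0.4000]
t=1: π = [0.1714, 0.3143, 0.2286, 0.2857]
t=2: π = [0.1878, 0.2694, 0.2204, 0.3224]
t=3: π = [0.1813, 0.2863, 0.2227, 0.3096]
t=4: π = [0.1838, 0.2800, 0.2221, 0.3142]

π = [0.1838, 0.2800, 0.2221, 0.3142]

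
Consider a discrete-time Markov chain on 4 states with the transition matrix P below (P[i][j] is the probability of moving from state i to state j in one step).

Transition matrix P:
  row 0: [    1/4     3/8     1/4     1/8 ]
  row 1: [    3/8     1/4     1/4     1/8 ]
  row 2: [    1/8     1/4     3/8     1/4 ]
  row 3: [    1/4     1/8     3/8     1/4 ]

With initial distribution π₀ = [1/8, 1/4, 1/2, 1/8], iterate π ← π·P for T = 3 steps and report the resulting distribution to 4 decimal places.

t=0: π = [0.1250, 0.2500, 0.5000, 0.1250]
t=1: π = [0.2188, 0.2500, 0.3281, 0.2031]
t=2: π = [0.2402, 0.2520, 0.3164, 0.1914]
t=3: π = [0.2419, 0.2561, 0.3135, 0.1885]

π = [0.2419, 0.2561, 0.3135, 0.1885]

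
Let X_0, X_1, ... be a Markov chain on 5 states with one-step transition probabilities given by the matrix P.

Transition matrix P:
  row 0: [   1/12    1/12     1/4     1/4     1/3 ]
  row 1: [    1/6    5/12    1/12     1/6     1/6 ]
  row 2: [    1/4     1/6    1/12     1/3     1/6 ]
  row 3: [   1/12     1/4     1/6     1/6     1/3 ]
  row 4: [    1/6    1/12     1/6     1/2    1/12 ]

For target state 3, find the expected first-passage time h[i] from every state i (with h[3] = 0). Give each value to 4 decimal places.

First-step conditioning: h[3] = 0; for i ≠ 3, h[i] = 1 + Σ_k P[i][k]·h[k].
  h[0] = 1 + 1/12·h[0] + 1/12·h[1] + 1/4·h[2] + 1/3·h[4]
  h[1] = 1 + 1/6·h[0] + 5/12·h[1] + 1/12·h[2] + 1/6·h[4]
  h[2] = 1 + 1/4·h[0] + 1/6·h[1] + 1/12·h[2] + 1/6·h[4]
  h[4] = 1 + 1/6·h[0] + 1/12·h[1] + 1/6·h[2] + 1/12·h[4]
Solving the 4×4 linear system over states ≠ 3 gives exactly h = [6768/2087, 8000/2087, 6564/2087, 0, 5428/2087] (h[3] = 0 is the target).

h = [3.2429, 3.8333, 3.1452, 0.0000, 2.6009]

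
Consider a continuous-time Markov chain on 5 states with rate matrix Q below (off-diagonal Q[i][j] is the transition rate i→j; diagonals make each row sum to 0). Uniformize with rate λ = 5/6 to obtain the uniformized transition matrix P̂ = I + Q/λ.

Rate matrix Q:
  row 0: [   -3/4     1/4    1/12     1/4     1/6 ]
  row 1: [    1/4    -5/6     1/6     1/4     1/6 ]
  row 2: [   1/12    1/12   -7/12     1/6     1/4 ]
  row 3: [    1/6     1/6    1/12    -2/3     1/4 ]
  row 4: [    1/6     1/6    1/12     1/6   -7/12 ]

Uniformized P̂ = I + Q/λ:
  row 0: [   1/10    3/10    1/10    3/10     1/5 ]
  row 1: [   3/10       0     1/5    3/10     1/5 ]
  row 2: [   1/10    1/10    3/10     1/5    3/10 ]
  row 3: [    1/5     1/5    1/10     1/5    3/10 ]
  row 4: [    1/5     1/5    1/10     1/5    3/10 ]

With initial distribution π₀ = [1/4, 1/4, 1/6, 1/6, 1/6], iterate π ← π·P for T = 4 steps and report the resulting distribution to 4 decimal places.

π = [0.1839, 0.1699, 0.1462, 0.2353, 0.2647]

t=0: π = [0.2500, 0.2500, 0.1667, 0.1667, 0.1667]
t=1: π = [0.1833, 0.1583, 0.1583, 0.2500, 0.2500]
t=2: π = [0.1817, 0.1708, 0.1475, 0.2342, 0.2658]
t=3: π = [0.1842, 0.1693, 0.1466, 0.2353, 0.2648]
t=4: π = [0.1839, 0.1699, 0.1462, 0.2353, 0.2647]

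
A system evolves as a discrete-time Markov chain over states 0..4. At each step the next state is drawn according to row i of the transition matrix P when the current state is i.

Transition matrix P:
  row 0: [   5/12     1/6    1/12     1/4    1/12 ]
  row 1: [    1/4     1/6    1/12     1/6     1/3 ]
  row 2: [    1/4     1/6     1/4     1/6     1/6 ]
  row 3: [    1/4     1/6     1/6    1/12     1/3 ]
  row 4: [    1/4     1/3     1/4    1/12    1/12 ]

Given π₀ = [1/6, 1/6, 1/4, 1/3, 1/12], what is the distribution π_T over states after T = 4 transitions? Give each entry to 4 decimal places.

t=0: π = [0.1667, 0.1667, 0.2500, 0.3333, 0.0833]
t=1: π = [0.2778, 0.1806, 0.1667, 0.1458, 0.2292]
t=2: π = [0.2963, 0.2049, 0.1615, 0.1586, 0.1788]
t=3: π = [0.2994, 0.1965, 0.1533, 0.1632, 0.1876]
t=4: π = [0.2999, 0.1979, 0.1538, 0.1624, 0.1860]

π = [0.2999, 0.1979, 0.1538, 0.1624, 0.1860]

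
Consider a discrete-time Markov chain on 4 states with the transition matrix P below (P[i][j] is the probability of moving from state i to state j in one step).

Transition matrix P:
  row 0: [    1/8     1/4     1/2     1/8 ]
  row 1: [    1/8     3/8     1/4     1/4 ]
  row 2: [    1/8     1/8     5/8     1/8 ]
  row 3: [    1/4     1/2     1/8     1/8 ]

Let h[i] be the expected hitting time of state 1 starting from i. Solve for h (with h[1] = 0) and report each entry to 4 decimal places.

First-step conditioning: h[1] = 0; for i ≠ 1, h[i] = 1 + Σ_k P[i][k]·h[k].
  h[0] = 1 + 1/8·h[0] + 1/2·h[2] + 1/8·h[3]
  h[2] = 1 + 1/8·h[0] + 5/8·h[2] + 1/8·h[3]
  h[3] = 1 + 1/4·h[0] + 1/8·h[2] + 1/8·h[3]
Solving the 3×3 linear system over states ≠ 1 gives exactly h = [448/97, 0, 512/97, 312/97] (h[1] = 0 is the target).

h = [4.6186, 0.0000, 5.2784, 3.2165]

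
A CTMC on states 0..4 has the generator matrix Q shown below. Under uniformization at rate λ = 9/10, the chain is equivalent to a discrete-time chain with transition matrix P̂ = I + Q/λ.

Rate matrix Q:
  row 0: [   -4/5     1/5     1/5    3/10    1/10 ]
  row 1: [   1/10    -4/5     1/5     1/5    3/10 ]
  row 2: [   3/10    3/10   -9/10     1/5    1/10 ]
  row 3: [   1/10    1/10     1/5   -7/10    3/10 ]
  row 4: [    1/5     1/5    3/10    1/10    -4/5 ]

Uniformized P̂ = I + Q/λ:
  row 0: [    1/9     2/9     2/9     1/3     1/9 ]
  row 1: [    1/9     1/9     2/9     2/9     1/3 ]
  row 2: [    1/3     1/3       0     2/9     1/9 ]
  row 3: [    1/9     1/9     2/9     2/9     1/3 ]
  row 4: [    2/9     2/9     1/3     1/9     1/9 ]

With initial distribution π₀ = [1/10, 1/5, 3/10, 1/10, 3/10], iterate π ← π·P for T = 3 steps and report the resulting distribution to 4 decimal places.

t=0: π = [0.1000, 0.2000, 0.3000, 0.1000, 0.3000]
t=1: π = [0.2111, 0.2222, 0.1889, 0.2000, 0.1778]
t=2: π = [0.1728, 0.1963, 0.2000, 0.2259, 0.2049]
t=3: π = [0.1783, 0.1975, 0.2005, 0.2187, 0.2049]

π = [0.1783, 0.1975, 0.2005, 0.2187, 0.2049]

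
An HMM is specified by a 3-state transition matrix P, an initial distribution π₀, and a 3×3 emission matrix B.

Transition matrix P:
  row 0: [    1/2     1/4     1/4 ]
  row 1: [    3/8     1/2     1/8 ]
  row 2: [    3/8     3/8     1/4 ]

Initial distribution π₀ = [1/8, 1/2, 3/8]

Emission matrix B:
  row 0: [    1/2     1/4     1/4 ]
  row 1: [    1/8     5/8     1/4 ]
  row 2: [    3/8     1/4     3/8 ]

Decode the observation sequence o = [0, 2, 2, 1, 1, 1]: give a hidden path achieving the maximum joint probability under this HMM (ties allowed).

path = [2, 1, 1, 1, 1, 1]

t=0: δ = [6.250e-02, 6.250e-02, 1.406e-01]  (obs o_0=0)
t=1: δ = [1.318e-02, 1.318e-02, 1.318e-02]  ψ = [2, 2, 2]  (obs o_1=2)
t=2: δ = [1.648e-03, 1.648e-03, 1.236e-03]  ψ = [0, 1, 0]  (obs o_2=2)
t=3: δ = [2.060e-04, 5.150e-04, 1.030e-04]  ψ = [0, 1, 0]  (obs o_3=1)
t=4: δ = [4.828e-05, 1.609e-04, 1.609e-05]  ψ = [1, 1, 1]  (obs o_4=1)
t=5: δ = [1.509e-05, 5.029e-05, 5.029e-06]  ψ = [1, 1, 1]  (obs o_5=1)
backtrack: best end state = 1; path = [2, 1, 1, 1, 1, 1]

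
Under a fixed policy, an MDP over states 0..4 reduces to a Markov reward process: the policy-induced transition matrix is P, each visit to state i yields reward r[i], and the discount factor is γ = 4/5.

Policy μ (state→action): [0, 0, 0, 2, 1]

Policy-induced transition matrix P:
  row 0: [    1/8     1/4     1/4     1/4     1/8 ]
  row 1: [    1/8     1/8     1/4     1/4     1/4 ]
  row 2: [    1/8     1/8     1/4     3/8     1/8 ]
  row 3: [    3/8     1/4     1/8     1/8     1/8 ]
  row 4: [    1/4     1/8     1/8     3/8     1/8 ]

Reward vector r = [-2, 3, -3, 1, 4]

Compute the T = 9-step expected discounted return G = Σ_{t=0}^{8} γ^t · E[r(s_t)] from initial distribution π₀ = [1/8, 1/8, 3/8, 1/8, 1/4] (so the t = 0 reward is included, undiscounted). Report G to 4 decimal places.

G = 1.3890

t=0: π = [0.1250, 0.1250, 0.3750, 0.1250, 0.2500], E[r] = 0.1250, γ^t·E[r] = 0.125000, running G = 0.125000
t=1: π = [0.1875, 0.1563, 0.2031, 0.3125, 0.1406], E[r] = 0.3594, γ^t·E[r] = 0.287500, running G = 0.412500
t=2: π = [0.2207, 0.1875, 0.1934, 0.2539, 0.1445], E[r] = 0.3730, γ^t·E[r] = 0.238750, running G = 0.651250
t=3: π = [0.2065, 0.1843, 0.2002, 0.2605, 0.1484], E[r] = 0.3936, γ^t·E[r] = 0.201500, running G = 0.852750
t=4: π = [0.2087, 0.1834, 0.1989, 0.2610, 0.1480], E[r] = 0.3893, γ^t·E[r] = 0.159463, running G = 1.012213
t=5: π = [0.2088, 0.1837, 0.1989, 0.2607, 0.1479], E[r] = 0.3894, γ^t·E[r] = 0.127613, running G = 1.139825
t=6: π = [0.2087, 0.1837, 0.1989, 0.2608, 0.1480], E[r] = 0.3896, γ^t·E[r] = 0.102124, running G = 1.241949
t=7: π = [0.2087, 0.1837, 0.1989, 0.2608, 0.1480], E[r] = 0.3895, γ^t·E[r] = 0.081694, running G = 1.323643
t=8: π = [0.2087, 0.1837, 0.1989, 0.2608, 0.1480], E[r] = 0.3895, γ^t·E[r] = 0.065355, running G = 1.388998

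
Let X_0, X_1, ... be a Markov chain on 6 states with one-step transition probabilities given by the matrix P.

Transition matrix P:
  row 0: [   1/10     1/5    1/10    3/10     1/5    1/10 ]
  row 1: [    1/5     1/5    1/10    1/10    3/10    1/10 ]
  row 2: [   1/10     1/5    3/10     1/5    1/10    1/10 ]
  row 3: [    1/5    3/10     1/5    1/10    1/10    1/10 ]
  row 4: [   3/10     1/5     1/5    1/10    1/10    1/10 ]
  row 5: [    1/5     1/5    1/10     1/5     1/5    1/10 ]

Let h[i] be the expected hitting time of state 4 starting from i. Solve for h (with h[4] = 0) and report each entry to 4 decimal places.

First-step conditioning: h[4] = 0; for i ≠ 4, h[i] = 1 + Σ_k P[i][k]·h[k].
  h[0] = 1 + 1/10·h[0] + 1/5·h[1] + 1/10·h[2] + 3/10·h[3] + 1/10·h[5]
  h[1] = 1 + 1/5·h[0] + 1/5·h[1] + 1/10·h[2] + 1/10·h[3] + 1/10·h[5]
  h[2] = 1 + 1/10·h[0] + 1/5·h[1] + 3/10·h[2] + 1/5·h[3] + 1/10·h[5]
  h[3] = 1 + 1/5·h[0] + 3/10·h[1] + 1/5·h[2] + 1/10·h[3] + 1/10·h[5]
  h[5] = 1 + 1/5·h[0] + 1/5·h[1] + 1/10·h[2] + 1/5·h[3] + 1/10·h[5]
Solving the 5×5 linear system over states ≠ 4 gives exactly h = [12325/2314, 1675/356, 27475/4628, 75/13, 0, 24445/4628] (h[4] = 0 is the target).

h = [5.3263, 4.7051, 5.9367, 5.7692, 0.0000, 5.2820]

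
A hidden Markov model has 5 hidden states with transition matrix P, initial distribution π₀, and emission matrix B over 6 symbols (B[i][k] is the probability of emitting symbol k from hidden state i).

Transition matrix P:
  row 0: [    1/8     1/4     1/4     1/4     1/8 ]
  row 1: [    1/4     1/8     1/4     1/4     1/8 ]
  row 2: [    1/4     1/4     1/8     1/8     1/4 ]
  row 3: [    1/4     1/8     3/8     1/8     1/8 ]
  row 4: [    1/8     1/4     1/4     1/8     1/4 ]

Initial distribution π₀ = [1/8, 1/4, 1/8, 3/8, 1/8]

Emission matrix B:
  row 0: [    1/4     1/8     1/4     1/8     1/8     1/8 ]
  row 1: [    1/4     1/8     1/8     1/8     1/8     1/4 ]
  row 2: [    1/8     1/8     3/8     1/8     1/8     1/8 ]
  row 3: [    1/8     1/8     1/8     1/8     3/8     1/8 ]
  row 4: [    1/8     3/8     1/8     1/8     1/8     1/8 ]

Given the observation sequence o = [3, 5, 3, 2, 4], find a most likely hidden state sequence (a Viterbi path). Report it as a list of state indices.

t=0: δ = [1.562e-02, 3.125e-02, 1.562e-02, 4.688e-02, 1.562e-02]  (obs o_0=3)
t=1: δ = [1.465e-03, 1.465e-03, 2.197e-03, 9.766e-04, 7.324e-04]  ψ = [3, 3, 3, 1, 3]  (obs o_1=5)
t=2: δ = [6.866e-05, 6.866e-05, 4.578e-05, 4.578e-05, 6.866e-05]  ψ = [2, 2, 0, 0, 2]  (obs o_2=3)
t=3: δ = [4.292e-06, 2.146e-06, 6.437e-06, 2.146e-06, 2.146e-06]  ψ = [1, 0, 0, 0, 4]  (obs o_3=2)
t=4: δ = [2.012e-07, 2.012e-07, 1.341e-07, 4.023e-07, 2.012e-07]  ψ = [2, 2, 0, 0, 2]  (obs o_4=4)
backtrack: best end state = 3; path = [3, 2, 1, 0, 3]

path = [3, 2, 1, 0, 3]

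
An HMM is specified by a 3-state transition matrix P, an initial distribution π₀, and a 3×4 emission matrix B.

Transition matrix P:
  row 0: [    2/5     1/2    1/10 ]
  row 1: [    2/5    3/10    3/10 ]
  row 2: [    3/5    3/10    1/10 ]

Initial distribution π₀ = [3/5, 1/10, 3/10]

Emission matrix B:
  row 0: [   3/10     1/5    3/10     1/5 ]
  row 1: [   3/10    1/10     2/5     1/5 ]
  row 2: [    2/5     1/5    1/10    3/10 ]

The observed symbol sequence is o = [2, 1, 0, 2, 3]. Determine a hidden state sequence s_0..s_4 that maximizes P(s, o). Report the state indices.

t=0: δ = [1.800e-01, 4.000e-02, 3.000e-02]  (obs o_0=2)
t=1: δ = [1.440e-02, 9.000e-03, 3.600e-03]  ψ = [0, 0, 0]  (obs o_1=1)
t=2: δ = [1.728e-03, 2.160e-03, 1.080e-03]  ψ = [0, 0, 1]  (obs o_2=0)
t=3: δ = [2.592e-04, 3.456e-04, 6.480e-05]  ψ = [1, 0, 1]  (obs o_3=2)
t=4: δ = [2.765e-05, 2.592e-05, 3.110e-05]  ψ = [1, 0, 1]  (obs o_4=3)
backtrack: best end state = 2; path = [0, 0, 0, 1, 2]

path = [0, 0, 0, 1, 2]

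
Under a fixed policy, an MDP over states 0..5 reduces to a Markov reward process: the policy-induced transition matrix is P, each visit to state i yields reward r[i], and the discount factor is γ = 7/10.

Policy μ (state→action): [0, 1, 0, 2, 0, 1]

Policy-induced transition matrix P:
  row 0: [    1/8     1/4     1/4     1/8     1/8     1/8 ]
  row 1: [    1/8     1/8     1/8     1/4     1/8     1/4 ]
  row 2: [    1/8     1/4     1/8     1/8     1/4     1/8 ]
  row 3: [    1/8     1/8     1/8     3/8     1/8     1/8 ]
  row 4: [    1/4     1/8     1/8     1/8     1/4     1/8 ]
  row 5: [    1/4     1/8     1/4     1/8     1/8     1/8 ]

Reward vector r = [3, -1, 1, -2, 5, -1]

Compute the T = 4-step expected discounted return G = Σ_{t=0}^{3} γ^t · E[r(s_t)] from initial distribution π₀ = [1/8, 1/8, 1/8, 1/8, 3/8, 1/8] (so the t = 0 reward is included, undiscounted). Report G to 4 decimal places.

t=0: π = [0.1250, 0.1250, 0.1250, 0.1250, 0.3750, 0.1250], E[r] = 1.8750, γ^t·E[r] = 1.875000, running G = 1.875000
t=1: π = [0.1875, 0.1563, 0.1563, 0.1719, 0.1875, 0.1406], E[r] = 1.0156, γ^t·E[r] = 0.710938, running G = 2.585938
t=2: π = [0.1660, 0.1680, 0.1660, 0.1875, 0.1680, 0.1445], E[r] = 0.8164, γ^t·E[r] = 0.400039, running G = 2.985977
t=3: π = [0.1641, 0.1665, 0.1638, 0.1929, 0.1667, 0.1460], E[r] = 0.7915, γ^t·E[r] = 0.271486, running G = 3.257462

G = 3.2575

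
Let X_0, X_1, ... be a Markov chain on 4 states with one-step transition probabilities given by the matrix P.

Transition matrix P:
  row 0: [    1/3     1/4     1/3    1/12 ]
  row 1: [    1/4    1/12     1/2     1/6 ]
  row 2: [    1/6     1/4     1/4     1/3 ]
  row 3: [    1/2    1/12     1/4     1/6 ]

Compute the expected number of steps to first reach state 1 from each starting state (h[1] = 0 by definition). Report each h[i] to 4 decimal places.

First-step conditioning: h[1] = 0; for i ≠ 1, h[i] = 1 + Σ_k P[i][k]·h[k].
  h[0] = 1 + 1/3·h[0] + 1/3·h[2] + 1/12·h[3]
  h[2] = 1 + 1/6·h[0] + 1/4·h[2] + 1/3·h[3]
  h[3] = 1 + 1/2·h[0] + 1/4·h[2] + 1/6·h[3]
Solving the 3×3 linear system over states ≠ 1 gives exactly h = [438/97, 0, 456/97, 516/97] (h[1] = 0 is the target).

h = [4.5155, 0.0000, 4.7010, 5.3196]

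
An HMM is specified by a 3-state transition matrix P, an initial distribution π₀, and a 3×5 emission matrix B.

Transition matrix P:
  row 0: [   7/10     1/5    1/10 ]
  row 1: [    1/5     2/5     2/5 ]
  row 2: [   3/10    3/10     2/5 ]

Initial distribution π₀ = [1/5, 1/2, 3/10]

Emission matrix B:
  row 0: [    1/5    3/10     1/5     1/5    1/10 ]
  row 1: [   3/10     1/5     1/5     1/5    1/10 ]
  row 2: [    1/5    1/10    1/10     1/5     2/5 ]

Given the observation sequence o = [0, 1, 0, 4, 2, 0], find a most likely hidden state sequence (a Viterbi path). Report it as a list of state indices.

path = [1, 1, 1, 2, 0, 0]

t=0: δ = [4.000e-02, 1.500e-01, 6.000e-02]  (obs o_0=0)
t=1: δ = [9.000e-03, 1.200e-02, 6.000e-03]  ψ = [1, 1, 1]  (obs o_1=1)
t=2: δ = [1.260e-03, 1.440e-03, 9.600e-04]  ψ = [0, 1, 1]  (obs o_2=0)
t=3: δ = [8.820e-05, 5.760e-05, 2.304e-04]  ψ = [0, 1, 1]  (obs o_3=4)
t=4: δ = [1.382e-05, 1.382e-05, 9.216e-06]  ψ = [2, 2, 2]  (obs o_4=2)
t=5: δ = [1.935e-06, 1.659e-06, 1.106e-06]  ψ = [0, 1, 1]  (obs o_5=0)
backtrack: best end state = 0; path = [1, 1, 1, 2, 0, 0]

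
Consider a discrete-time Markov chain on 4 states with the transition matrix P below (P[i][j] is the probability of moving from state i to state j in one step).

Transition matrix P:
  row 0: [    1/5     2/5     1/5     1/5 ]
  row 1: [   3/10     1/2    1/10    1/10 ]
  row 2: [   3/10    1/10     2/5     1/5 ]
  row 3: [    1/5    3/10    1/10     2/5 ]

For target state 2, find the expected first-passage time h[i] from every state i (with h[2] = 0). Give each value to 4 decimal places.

h = [7.2449, 7.9592, 0.0000, 8.0612]

First-step conditioning: h[2] = 0; for i ≠ 2, h[i] = 1 + Σ_k P[i][k]·h[k].
  h[0] = 1 + 1/5·h[0] + 2/5·h[1] + 1/5·h[3]
  h[1] = 1 + 3/10·h[0] + 1/2·h[1] + 1/10·h[3]
  h[3] = 1 + 1/5·h[0] + 3/10·h[1] + 2/5·h[3]
Solving the 3×3 linear system over states ≠ 2 gives exactly h = [355/49, 390/49, 0, 395/49] (h[2] = 0 is the target).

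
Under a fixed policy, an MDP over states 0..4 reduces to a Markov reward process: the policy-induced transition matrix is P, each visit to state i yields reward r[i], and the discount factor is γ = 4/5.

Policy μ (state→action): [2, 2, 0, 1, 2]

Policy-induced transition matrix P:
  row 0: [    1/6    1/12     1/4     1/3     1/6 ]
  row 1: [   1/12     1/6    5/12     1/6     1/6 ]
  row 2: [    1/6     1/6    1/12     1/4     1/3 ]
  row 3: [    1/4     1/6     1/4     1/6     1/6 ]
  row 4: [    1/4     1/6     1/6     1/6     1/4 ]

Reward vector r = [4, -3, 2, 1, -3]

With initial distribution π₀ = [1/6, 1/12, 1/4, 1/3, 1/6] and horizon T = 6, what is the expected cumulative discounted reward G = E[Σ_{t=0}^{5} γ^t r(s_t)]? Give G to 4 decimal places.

t=0: π = [0.1667, 0.0833, 0.2500, 0.3333, 0.1667], E[r] = 0.7500, γ^t·E[r] = 0.750000, running G = 0.750000
t=1: π = [0.2014, 0.1528, 0.2083, 0.2153, 0.2222], E[r] = 0.3125, γ^t·E[r] = 0.250000, running G = 1.000000
t=2: π = [0.1904, 0.1499, 0.2222, 0.2176, 0.2199], E[r] = 0.3142, γ^t·E[r] = 0.201111, running G = 1.201111
t=3: π = [0.1906, 0.1508, 0.2196, 0.2169, 0.2220], E[r] = 0.3002, γ^t·E[r] = 0.153704, running G = 1.354815
t=4: π = [0.1907, 0.1508, 0.2200, 0.2167, 0.2218], E[r] = 0.3019, γ^t·E[r] = 0.123640, running G = 1.478454
t=5: π = [0.1906, 0.1508, 0.2200, 0.2168, 0.2218], E[r] = 0.3015, γ^t·E[r] = 0.098805, running G = 1.577259

G = 1.5773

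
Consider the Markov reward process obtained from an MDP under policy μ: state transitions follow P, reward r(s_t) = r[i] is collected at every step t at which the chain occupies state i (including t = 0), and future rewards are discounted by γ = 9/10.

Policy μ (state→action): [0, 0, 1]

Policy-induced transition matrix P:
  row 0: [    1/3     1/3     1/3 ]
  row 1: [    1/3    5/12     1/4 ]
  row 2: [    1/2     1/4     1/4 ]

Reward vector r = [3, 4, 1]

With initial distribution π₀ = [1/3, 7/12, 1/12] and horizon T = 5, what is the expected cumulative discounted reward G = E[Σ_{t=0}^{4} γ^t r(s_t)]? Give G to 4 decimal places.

t=0: π = [0.3333, 0.5833, 0.0833], E[r] = 3.4167, γ^t·E[r] = 3.416667, running G = 3.416667
t=1: π = [0.3472, 0.3750, 0.2778], E[r] = 2.8194, γ^t·E[r] = 2.537500, running G = 5.954167
t=2: π = [0.3796, 0.3414, 0.2789], E[r] = 2.7836, γ^t·E[r] = 2.254688, running G = 8.208854
t=3: π = [0.3798, 0.3385, 0.2816], E[r] = 2.7753, γ^t·E[r] = 2.023172, running G = 10.232026
t=4: π = [0.3803, 0.3381, 0.2817], E[r] = 2.7748, γ^t·E[r] = 1.820528, running G = 12.052554

G = 12.0526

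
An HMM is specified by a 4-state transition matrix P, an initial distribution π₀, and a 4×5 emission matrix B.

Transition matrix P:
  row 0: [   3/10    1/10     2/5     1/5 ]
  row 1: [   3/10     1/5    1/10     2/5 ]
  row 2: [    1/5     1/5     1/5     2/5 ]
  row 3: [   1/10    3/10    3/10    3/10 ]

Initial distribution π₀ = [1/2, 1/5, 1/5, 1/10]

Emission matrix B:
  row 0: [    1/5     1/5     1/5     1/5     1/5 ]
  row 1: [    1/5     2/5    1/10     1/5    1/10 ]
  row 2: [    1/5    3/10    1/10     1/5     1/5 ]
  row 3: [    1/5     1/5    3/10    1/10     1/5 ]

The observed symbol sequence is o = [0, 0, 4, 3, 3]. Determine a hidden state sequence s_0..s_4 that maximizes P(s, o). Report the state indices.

path = [0, 2, 3, 1, 0]

t=0: δ = [1.000e-01, 4.000e-02, 4.000e-02, 2.000e-02]  (obs o_0=0)
t=1: δ = [6.000e-03, 2.000e-03, 8.000e-03, 4.000e-03]  ψ = [0, 0, 0, 0]  (obs o_1=0)
t=2: δ = [3.600e-04, 1.600e-04, 4.800e-04, 6.400e-04]  ψ = [0, 2, 0, 2]  (obs o_2=4)
t=3: δ = [2.160e-05, 3.840e-05, 3.840e-05, 1.920e-05]  ψ = [0, 3, 3, 2]  (obs o_3=3)
t=4: δ = [2.304e-06, 1.536e-06, 1.728e-06, 1.536e-06]  ψ = [1, 1, 0, 1]  (obs o_4=3)
backtrack: best end state = 0; path = [0, 2, 3, 1, 0]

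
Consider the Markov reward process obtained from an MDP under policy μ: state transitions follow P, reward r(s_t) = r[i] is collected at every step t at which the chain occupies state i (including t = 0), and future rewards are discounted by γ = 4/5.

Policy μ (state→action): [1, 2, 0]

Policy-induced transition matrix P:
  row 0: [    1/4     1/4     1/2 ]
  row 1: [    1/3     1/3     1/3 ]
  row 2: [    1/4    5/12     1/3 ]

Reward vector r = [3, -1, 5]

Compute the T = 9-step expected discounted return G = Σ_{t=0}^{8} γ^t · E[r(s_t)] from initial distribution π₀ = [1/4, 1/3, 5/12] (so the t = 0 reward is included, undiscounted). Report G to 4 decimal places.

G = 10.4399

t=0: π = [0.2500, 0.3333, 0.4167], E[r] = 2.5000, γ^t·E[r] = 2.500000, running G = 2.500000
t=1: π = [0.2778, 0.3472, 0.3750], E[r] = 2.3611, γ^t·E[r] = 1.888889, running G = 4.388889
t=2: π = [0.2789, 0.3414, 0.3796], E[r] = 2.3935, γ^t·E[r] = 1.531852, running G = 5.920741
t=3: π = [0.2785, 0.3417, 0.3798], E[r] = 2.3927, γ^t·E[r] = 1.225086, running G = 7.145827
t=4: π = [0.2785, 0.3418, 0.3797], E[r] = 2.3924, γ^t·E[r] = 0.979911, running G = 8.125738
t=5: π = [0.2785, 0.3418, 0.3797], E[r] = 2.3924, γ^t·E[r] = 0.783943, running G = 8.909681
t=6: π = [0.2785, 0.3418, 0.3797], E[r] = 2.3924, γ^t·E[r] = 0.627155, running G = 9.536836
t=7: π = [0.2785, 0.3418, 0.3797], E[r] = 2.3924, γ^t·E[r] = 0.501724, running G = 10.038560
t=8: π = [0.2785, 0.3418, 0.3797], E[r] = 2.3924, γ^t·E[r] = 0.401379, running G = 10.439939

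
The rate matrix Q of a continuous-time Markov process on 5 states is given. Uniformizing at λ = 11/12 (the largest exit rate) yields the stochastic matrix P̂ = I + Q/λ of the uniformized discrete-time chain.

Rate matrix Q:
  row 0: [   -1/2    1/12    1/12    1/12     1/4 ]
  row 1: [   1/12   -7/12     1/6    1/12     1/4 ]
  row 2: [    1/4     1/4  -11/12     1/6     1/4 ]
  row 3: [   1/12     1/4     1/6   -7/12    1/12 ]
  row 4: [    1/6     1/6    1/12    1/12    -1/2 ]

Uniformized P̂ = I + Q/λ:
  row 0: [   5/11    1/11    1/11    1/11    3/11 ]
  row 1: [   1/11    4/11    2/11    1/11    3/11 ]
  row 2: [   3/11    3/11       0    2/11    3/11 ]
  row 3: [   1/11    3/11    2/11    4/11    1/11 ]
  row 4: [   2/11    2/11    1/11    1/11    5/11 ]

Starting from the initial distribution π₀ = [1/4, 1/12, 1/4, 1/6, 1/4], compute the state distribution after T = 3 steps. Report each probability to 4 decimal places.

π = [0.2206, 0.2250, 0.1133, 0.1404, 0.3007]

t=0: π = [0.2500, 0.0833, 0.2500, 0.1667, 0.2500]
t=1: π = [0.2500, 0.2121, 0.0909, 0.1591, 0.2879]
t=2: π = [0.2245, 0.2204, 0.1164, 0.1426, 0.2961]
t=3: π = [0.2206, 0.2250, 0.1133, 0.1404, 0.3007]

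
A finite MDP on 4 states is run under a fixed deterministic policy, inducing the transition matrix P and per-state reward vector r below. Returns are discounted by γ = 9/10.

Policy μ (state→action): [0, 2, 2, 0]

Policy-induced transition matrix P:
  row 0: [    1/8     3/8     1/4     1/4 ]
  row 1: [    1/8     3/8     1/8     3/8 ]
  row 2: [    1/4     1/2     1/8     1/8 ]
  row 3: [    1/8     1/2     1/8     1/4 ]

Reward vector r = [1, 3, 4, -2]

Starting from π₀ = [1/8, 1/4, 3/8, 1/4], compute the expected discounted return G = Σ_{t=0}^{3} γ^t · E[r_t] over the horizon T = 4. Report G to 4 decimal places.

t=0: π = [0.1250, 0.2500, 0.3750, 0.2500], E[r] = 1.8750, γ^t·E[r] = 1.875000, running G = 1.875000
t=1: π = [0.1719, 0.4531, 0.1406, 0.2344], E[r] = 1.6250, γ^t·E[r] = 1.462500, running G = 3.337500
t=2: π = [0.1426, 0.4219, 0.1465, 0.2891], E[r] = 1.4160, γ^t·E[r] = 1.146973, running G = 4.484473
t=3: π = [0.1433, 0.4294, 0.1428, 0.2844], E[r] = 1.4341, γ^t·E[r] = 1.045446, running G = 5.529918

G = 5.5299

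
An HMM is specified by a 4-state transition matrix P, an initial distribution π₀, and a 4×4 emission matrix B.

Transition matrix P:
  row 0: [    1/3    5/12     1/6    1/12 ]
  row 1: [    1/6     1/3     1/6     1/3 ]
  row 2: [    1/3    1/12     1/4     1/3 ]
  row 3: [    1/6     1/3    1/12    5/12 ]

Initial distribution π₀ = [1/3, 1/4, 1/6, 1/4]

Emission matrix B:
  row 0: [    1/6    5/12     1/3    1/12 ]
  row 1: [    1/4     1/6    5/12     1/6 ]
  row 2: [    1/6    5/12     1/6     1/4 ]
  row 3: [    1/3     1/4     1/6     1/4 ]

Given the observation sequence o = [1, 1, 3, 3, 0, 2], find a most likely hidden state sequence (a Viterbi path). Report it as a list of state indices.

t=0: δ = [1.389e-01, 4.167e-02, 6.944e-02, 6.250e-02]  (obs o_0=1)
t=1: δ = [1.929e-02, 9.645e-03, 9.645e-03, 6.510e-03]  ψ = [0, 0, 0, 3]  (obs o_1=1)
t=2: δ = [5.358e-04, 1.340e-03, 8.038e-04, 8.038e-04]  ψ = [0, 0, 0, 1]  (obs o_2=3)
t=3: δ = [2.233e-05, 7.442e-05, 5.582e-05, 1.116e-04]  ψ = [2, 1, 1, 1]  (obs o_3=3)
t=4: δ = [3.101e-06, 9.303e-06, 2.326e-06, 1.550e-05]  ψ = [2, 3, 2, 3]  (obs o_4=0)
t=5: δ = [8.614e-07, 2.153e-06, 2.584e-07, 1.077e-06]  ψ = [3, 3, 1, 3]  (obs o_5=2)
backtrack: best end state = 1; path = [0, 0, 1, 3, 3, 1]

path = [0, 0, 1, 3, 3, 1]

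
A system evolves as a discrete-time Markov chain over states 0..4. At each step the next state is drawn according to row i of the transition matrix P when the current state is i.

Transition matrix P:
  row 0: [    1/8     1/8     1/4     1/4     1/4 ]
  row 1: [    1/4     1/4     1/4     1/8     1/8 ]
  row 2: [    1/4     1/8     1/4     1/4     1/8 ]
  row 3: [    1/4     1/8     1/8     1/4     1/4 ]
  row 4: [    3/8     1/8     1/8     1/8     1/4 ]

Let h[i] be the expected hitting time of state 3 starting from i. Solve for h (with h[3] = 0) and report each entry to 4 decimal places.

First-step conditioning: h[3] = 0; for i ≠ 3, h[i] = 1 + Σ_k P[i][k]·h[k].
  h[0] = 1 + 1/8·h[0] + 1/8·h[1] + 1/4·h[2] + 1/4·h[4]
  h[1] = 1 + 1/4·h[0] + 1/4·h[1] + 1/4·h[2] + 1/8·h[4]
  h[2] = 1 + 1/4·h[0] + 1/8·h[1] + 1/4·h[2] + 1/8·h[4]
  h[4] = 1 + 3/8·h[0] + 1/8·h[1] + 1/8·h[2] + 1/4·h[4]
Solving the 4×4 linear system over states ≠ 3 gives exactly h = [392/81, 3968/729, 3472/729, 0, 3976/729] (h[3] = 0 is the target).

h = [4.8395, 5.4431, 4.7627, 0.0000, 5.4540]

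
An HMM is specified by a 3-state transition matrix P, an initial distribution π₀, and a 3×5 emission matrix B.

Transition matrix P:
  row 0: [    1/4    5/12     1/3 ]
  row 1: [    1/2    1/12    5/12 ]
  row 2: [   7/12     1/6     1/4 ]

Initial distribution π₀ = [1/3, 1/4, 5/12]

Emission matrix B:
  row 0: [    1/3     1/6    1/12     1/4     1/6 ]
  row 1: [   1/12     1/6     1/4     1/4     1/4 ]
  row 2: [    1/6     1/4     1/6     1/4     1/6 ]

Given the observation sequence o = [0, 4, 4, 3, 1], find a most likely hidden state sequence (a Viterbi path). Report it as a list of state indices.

t=0: δ = [1.111e-01, 2.083e-02, 6.944e-02]  (obs o_0=0)
t=1: δ = [6.752e-03, 1.157e-02, 6.173e-03]  ψ = [2, 0, 0]  (obs o_1=4)
t=2: δ = [9.645e-04, 7.033e-04, 8.038e-04]  ψ = [1, 0, 1]  (obs o_2=4)
t=3: δ = [1.172e-04, 1.005e-04, 8.038e-05]  ψ = [2, 0, 0]  (obs o_3=3)
t=4: δ = [8.372e-06, 8.140e-06, 1.047e-05]  ψ = [1, 0, 1]  (obs o_4=1)
backtrack: best end state = 2; path = [0, 1, 0, 1, 2]

path = [0, 1, 0, 1, 2]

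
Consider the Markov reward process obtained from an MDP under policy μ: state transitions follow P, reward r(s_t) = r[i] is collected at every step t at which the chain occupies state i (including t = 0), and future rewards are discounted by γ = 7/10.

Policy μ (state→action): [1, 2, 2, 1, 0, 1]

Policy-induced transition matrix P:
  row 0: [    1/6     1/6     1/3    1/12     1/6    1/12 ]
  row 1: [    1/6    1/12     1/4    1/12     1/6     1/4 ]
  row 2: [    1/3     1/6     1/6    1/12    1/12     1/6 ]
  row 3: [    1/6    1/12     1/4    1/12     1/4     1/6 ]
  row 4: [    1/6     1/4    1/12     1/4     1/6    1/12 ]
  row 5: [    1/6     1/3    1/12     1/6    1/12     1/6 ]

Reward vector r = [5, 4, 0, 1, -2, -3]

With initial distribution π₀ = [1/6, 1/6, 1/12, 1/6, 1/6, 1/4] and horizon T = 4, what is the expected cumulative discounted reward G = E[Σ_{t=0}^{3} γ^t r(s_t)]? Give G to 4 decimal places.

G = 2.2088

t=0: π = [0.1667, 0.1667, 0.0833, 0.1667, 0.1667, 0.2500], E[r] = 0.5833, γ^t·E[r] = 0.583333, running G = 0.583333
t=1: π = [0.1806, 0.1944, 0.1875, 0.1319, 0.1528, 0.1528], E[r] = 1.0486, γ^t·E[r] = 0.734028, running G = 1.317361
t=2: π = [0.1979, 0.1777, 0.1985, 0.1215, 0.1493, 0.1551], E[r] = 1.0579, γ^t·E[r] = 0.518356, running G = 1.835718
t=3: π = [0.1997, 0.1800, 0.1992, 0.1211, 0.1473, 0.1525], E[r] = 1.0877, γ^t·E[r] = 0.373089, running G = 2.208806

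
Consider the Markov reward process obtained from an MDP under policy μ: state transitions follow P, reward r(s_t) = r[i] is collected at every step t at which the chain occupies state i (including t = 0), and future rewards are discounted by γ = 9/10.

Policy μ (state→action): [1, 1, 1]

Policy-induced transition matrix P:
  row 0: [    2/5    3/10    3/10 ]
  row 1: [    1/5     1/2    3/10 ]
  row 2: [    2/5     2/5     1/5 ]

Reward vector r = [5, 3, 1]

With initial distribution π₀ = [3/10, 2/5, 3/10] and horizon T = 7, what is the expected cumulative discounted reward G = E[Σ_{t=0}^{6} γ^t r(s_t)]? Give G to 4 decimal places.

G = 16.0420

t=0: π = [0.3000, 0.4000, 0.3000], E[r] = 3.0000, γ^t·E[r] = 3.000000, running G = 3.000000
t=1: π = [0.3200, 0.4100, 0.2700], E[r] = 3.1000, γ^t·E[r] = 2.790000, running G = 5.790000
t=2: π = [0.3180, 0.4090, 0.2730], E[r] = 3.0900, γ^t·E[r] = 2.502900, running G = 8.292900
t=3: π = [0.3182, 0.4091, 0.2727], E[r] = 3.0910, γ^t·E[r] = 2.253339, running G = 10.546239
t=4: π = [0.3182, 0.4091, 0.2727], E[r] = 3.0909, γ^t·E[r] = 2.027939, running G = 12.574178
t=5: π = [0.3182, 0.4091, 0.2727], E[r] = 3.0909, γ^t·E[r] = 1.825151, running G = 14.399330
t=6: π = [0.3182, 0.4091, 0.2727], E[r] = 3.0909, γ^t·E[r] = 1.642636, running G = 16.041966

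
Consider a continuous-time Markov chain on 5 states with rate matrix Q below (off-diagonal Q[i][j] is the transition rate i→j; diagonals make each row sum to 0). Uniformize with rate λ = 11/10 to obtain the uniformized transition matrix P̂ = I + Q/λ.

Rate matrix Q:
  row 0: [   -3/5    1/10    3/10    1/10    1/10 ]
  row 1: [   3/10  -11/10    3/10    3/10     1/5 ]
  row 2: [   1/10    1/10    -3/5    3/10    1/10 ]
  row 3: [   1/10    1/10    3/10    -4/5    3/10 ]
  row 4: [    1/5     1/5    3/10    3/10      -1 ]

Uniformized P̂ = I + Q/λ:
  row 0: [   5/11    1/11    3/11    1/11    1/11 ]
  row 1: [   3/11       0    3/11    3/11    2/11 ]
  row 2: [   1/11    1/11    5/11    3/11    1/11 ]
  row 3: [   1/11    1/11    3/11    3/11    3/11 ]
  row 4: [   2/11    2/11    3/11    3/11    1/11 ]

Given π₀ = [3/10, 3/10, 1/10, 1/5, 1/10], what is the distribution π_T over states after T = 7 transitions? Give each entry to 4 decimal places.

π = [0.1906, 0.0952, 0.3333, 0.2380, 0.1428]

t=0: π = [0.3000, 0.3000, 0.1000, 0.2000, 0.1000]
t=1: π = [0.2636, 0.0727, 0.2909, 0.2182, 0.1545]
t=2: π = [0.2140, 0.0983, 0.3256, 0.2248, 0.1372]
t=3: π = [0.1991, 0.0944, 0.3319, 0.2338, 0.1407]
t=4: π = [0.1933, 0.0951, 0.3331, 0.2365, 0.1420]
t=5: π = [0.1914, 0.0952, 0.3333, 0.2376, 0.1426]
t=6: π = [0.1908, 0.0952, 0.3333, 0.2379, 0.1428]
t=7: π = [0.1906, 0.0952, 0.3333, 0.2380, 0.1428]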